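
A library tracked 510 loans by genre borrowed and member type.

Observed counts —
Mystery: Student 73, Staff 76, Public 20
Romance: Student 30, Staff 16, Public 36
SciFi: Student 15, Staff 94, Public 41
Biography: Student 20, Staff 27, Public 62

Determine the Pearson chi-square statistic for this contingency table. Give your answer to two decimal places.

Row totals: 169, 82, 150, 109. Column totals: 138, 213, 159. Grand total N = 510.
Expected counts (row total × column total / N):
  Mystery, Student: 169×138/510 = 45.729
  Mystery, Staff: 169×213/510 = 70.582
  Mystery, Public: 169×159/510 = 52.688
  Romance, Student: 82×138/510 = 22.188
  Romance, Staff: 82×213/510 = 34.247
  Romance, Public: 82×159/510 = 25.565
  SciFi, Student: 150×138/510 = 40.588
  SciFi, Staff: 150×213/510 = 62.647
  SciFi, Public: 150×159/510 = 46.765
  Biography, Student: 109×138/510 = 29.494
  Biography, Staff: 109×213/510 = 45.524
  Biography, Public: 109×159/510 = 33.982
Contributions (O − E)²/E:
  (73 − 45.729)²/45.729 = 16.2634
  (76 − 70.582)²/70.582 = 0.4159
  (20 − 52.688)²/52.688 = 20.2799
  (30 − 22.188)²/22.188 = 2.7505
  (16 − 34.247)²/34.247 = 9.7221
  (36 − 25.565)²/25.565 = 4.2593
  (15 − 40.588)²/40.588 = 16.1315
  (94 − 62.647)²/62.647 = 15.6913
  (41 − 46.765)²/46.765 = 0.7107
  (20 − 29.494)²/29.494 = 3.0561
  (27 − 45.524)²/45.524 = 7.5375
  (62 − 33.982)²/33.982 = 23.1007
χ² = 16.2634 + 0.4159 + 20.2799 + 2.7505 + 9.7221 + 4.2593 + 16.1315 + 15.6913 + 0.7107 + 3.0561 + 7.5375 + 23.1007 = 119.92

119.92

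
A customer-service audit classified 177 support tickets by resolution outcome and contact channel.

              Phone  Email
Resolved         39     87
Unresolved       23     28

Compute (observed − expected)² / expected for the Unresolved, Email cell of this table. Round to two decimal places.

Row total (Unresolved) = 51; column total (Email) = 115; N = 177.
Expected count E = 51 × 115 / 177 = 33.136.
Contribution = (O − E)²/E = (28 − 33.136)² / 33.136 = 0.80.

0.80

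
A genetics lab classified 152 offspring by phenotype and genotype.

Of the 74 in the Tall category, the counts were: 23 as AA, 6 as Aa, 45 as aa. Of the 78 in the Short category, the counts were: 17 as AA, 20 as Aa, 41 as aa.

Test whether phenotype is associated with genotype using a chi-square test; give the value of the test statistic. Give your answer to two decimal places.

Row totals: 74, 78. Column totals: 40, 26, 86. Grand total N = 152.
Expected counts (row total × column total / N):
  Tall, AA: 74×40/152 = 19.474
  Tall, Aa: 74×26/152 = 12.658
  Tall, aa: 74×86/152 = 41.868
  Short, AA: 78×40/152 = 20.526
  Short, Aa: 78×26/152 = 13.342
  Short, aa: 78×86/152 = 44.132
Contributions (O − E)²/E:
  (23 − 19.474)²/19.474 = 0.6384
  (6 − 12.658)²/12.658 = 3.5021
  (45 − 41.868)²/41.868 = 0.2343
  (17 − 20.526)²/20.526 = 0.6057
  (20 − 13.342)²/13.342 = 3.3225
  (41 − 44.132)²/44.132 = 0.2223
χ² = 0.6384 + 3.5021 + 0.2343 + 0.6057 + 3.3225 + 0.2223 = 8.53

8.53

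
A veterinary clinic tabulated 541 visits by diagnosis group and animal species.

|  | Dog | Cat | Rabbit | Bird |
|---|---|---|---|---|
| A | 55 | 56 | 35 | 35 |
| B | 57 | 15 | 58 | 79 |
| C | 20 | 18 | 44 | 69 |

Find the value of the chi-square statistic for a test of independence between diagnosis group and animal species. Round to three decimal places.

69.385

Row totals: 181, 209, 151. Column totals: 132, 89, 137, 183. Grand total N = 541.
Expected counts (row total × column total / N):
  A, Dog: 181×132/541 = 44.16266
  A, Cat: 181×89/541 = 29.77634
  A, Rabbit: 181×137/541 = 45.83549
  A, Bird: 181×183/541 = 61.22551
  B, Dog: 209×132/541 = 50.99445
  B, Cat: 209×89/541 = 34.38262
  B, Rabbit: 209×137/541 = 52.92606
  B, Bird: 209×183/541 = 70.69686
  C, Dog: 151×132/541 = 36.84288
  C, Cat: 151×89/541 = 24.84104
  C, Rabbit: 151×137/541 = 38.23845
  C, Bird: 151×183/541 = 51.07763
Contributions (O − E)²/E:
  (55 − 44.16266)²/44.16266 = 2.6594
  (56 − 29.77634)²/29.77634 = 23.0949
  (35 − 45.83549)²/45.83549 = 2.5615
  (35 − 61.22551)²/61.22551 = 11.2335
  (57 − 50.99445)²/50.99445 = 0.7073
  (15 − 34.38262)²/34.38262 = 10.9266
  (58 − 52.92606)²/52.92606 = 0.4864
  (79 − 70.69686)²/70.69686 = 0.9752
  (20 − 36.84288)²/36.84288 = 7.6998
  (18 − 24.84104)²/24.84104 = 1.8840
  (44 − 38.23845)²/38.23845 = 0.8681
  (69 − 51.07763)²/51.07763 = 6.2887
χ² = 2.6594 + 23.0949 + 2.5615 + 11.2335 + 0.7073 + 10.9266 + 0.4864 + 0.9752 + 7.6998 + 1.8840 + 0.8681 + 6.2887 = 69.385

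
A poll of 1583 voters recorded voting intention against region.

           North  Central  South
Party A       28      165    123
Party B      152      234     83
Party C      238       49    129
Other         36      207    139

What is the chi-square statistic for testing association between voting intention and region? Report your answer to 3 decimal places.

370.898

Row totals: 316, 469, 416, 382. Column totals: 454, 655, 474. Grand total N = 1583.
Expected counts (row total × column total / N):
  Party A, North: 316×454/1583 = 90.62792
  Party A, Central: 316×655/1583 = 130.75174
  Party A, South: 316×474/1583 = 94.62034
  Party B, North: 469×454/1583 = 134.50790
  Party B, Central: 469×655/1583 = 194.05875
  Party B, South: 469×474/1583 = 140.43335
  Party C, North: 416×454/1583 = 119.30764
  Party C, Central: 416×655/1583 = 172.12887
  Party C, South: 416×474/1583 = 124.56349
  Other, North: 382×454/1583 = 109.55654
  Other, Central: 382×655/1583 = 158.06064
  Other, South: 382×474/1583 = 114.38282
Contributions (O − E)²/E:
  (28 − 90.62792)²/90.62792 = 43.2787
  (165 − 130.75174)²/130.75174 = 8.9708
  (123 − 94.62034)²/94.62034 = 8.5120
  (152 − 134.50790)²/134.50790 = 2.2748
  (234 − 194.05875)²/194.05875 = 8.2207
  (83 − 140.43335)²/140.43335 = 23.4886
  (238 − 119.30764)²/119.30764 = 118.0803
  (49 − 172.12887)²/172.12887 = 88.0777
  (129 − 124.56349)²/124.56349 = 0.1580
  (36 − 109.55654)²/109.55654 = 49.3860
  (207 − 158.06064)²/158.06064 = 15.1528
  (139 − 114.38282)²/114.38282 = 5.2980
χ² = 43.2787 + 8.9708 + 8.5120 + 2.2748 + 8.2207 + 23.4886 + 118.0803 + 88.0777 + 0.1580 + 49.3860 + 15.1528 + 5.2980 = 370.898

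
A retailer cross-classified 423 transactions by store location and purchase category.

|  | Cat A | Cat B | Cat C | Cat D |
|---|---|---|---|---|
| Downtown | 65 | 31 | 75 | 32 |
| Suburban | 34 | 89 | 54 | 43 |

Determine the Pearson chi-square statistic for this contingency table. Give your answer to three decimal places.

42.157

Row totals: 203, 220. Column totals: 99, 120, 129, 75. Grand total N = 423.
Expected counts (row total × column total / N):
  Downtown, Cat A: 203×99/423 = 47.5106
  Downtown, Cat B: 203×120/423 = 57.5887
  Downtown, Cat C: 203×129/423 = 61.9078
  Downtown, Cat D: 203×75/423 = 35.9929
  Suburban, Cat A: 220×99/423 = 51.4894
  Suburban, Cat B: 220×120/423 = 62.4113
  Suburban, Cat C: 220×129/423 = 67.0922
  Suburban, Cat D: 220×75/423 = 39.0071
Contributions (O − E)²/E:
  (65 − 47.5106)²/47.5106 = 6.4381
  (31 − 57.5887)²/57.5887 = 12.2760
  (75 − 61.9078)²/61.9078 = 2.7687
  (32 − 35.9929)²/35.9929 = 0.4430
  (34 − 51.4894)²/51.4894 = 5.9406
  (89 − 62.4113)²/62.4113 = 11.3274
  (54 − 67.0922)²/67.0922 = 2.5548
  (43 − 39.0071)²/39.0071 = 0.4087
χ² = 6.4381 + 12.2760 + 2.7687 + 0.4430 + 5.9406 + 11.3274 + 2.5548 + 0.4087 = 42.157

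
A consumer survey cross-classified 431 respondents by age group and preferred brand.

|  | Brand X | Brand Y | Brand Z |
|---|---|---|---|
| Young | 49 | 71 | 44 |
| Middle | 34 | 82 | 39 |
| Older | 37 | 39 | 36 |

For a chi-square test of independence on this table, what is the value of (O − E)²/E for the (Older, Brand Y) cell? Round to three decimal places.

Row total (Older) = 112; column total (Brand Y) = 192; N = 431.
Expected count E = 112 × 192 / 431 = 49.8933.
Contribution = (O − E)²/E = (39 − 49.8933)² / 49.8933 = 2.378.

2.378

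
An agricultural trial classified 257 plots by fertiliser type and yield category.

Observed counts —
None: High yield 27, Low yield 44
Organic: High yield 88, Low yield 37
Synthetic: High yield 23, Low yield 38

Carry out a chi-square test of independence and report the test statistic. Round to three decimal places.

27.312

Row totals: 71, 125, 61. Column totals: 138, 119. Grand total N = 257.
Expected counts (row total × column total / N):
  None, High yield: 71×138/257 = 38.1245
  None, Low yield: 71×119/257 = 32.8755
  Organic, High yield: 125×138/257 = 67.1206
  Organic, Low yield: 125×119/257 = 57.8794
  Synthetic, High yield: 61×138/257 = 32.7549
  Synthetic, Low yield: 61×119/257 = 28.2451
Contributions (O − E)²/E:
  (27 − 38.1245)²/38.1245 = 3.2461
  (44 − 32.8755)²/32.8755 = 3.7643
  (88 − 67.1206)²/67.1206 = 6.4950
  (37 − 57.8794)²/57.8794 = 7.5320
  (23 − 32.7549)²/32.7549 = 2.9052
  (38 − 28.2451)²/28.2451 = 3.3690
χ² = 3.2461 + 3.7643 + 6.4950 + 7.5320 + 2.9052 + 3.3690 = 27.312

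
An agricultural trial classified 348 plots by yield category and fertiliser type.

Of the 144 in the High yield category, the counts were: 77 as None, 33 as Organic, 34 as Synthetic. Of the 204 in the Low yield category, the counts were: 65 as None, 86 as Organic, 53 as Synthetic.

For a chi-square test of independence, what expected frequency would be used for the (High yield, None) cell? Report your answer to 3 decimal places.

58.759

Row total (High yield) = 144; column total (None) = 142; grand total N = 348.
Expected count = (row total × column total) / N = 144 × 142 / 348 = 58.759.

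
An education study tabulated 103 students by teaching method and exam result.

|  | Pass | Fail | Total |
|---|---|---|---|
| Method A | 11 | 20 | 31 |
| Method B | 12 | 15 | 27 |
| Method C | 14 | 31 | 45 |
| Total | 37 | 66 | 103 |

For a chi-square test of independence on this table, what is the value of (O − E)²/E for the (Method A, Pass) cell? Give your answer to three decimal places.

Row total (Method A) = 31; column total (Pass) = 37; N = 103.
Expected count E = 31 × 37 / 103 = 11.1359.
Contribution = (O − E)²/E = (11 − 11.1359)² / 11.1359 = 0.002.

0.002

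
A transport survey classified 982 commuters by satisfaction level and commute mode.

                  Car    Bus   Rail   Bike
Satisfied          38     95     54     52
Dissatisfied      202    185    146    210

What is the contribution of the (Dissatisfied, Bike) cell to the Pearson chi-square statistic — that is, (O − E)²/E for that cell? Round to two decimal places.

0.70

Row total (Dissatisfied) = 743; column total (Bike) = 262; N = 982.
Expected count E = 743 × 262 / 982 = 198.234.
Contribution = (O − E)²/E = (210 − 198.234)² / 198.234 = 0.70.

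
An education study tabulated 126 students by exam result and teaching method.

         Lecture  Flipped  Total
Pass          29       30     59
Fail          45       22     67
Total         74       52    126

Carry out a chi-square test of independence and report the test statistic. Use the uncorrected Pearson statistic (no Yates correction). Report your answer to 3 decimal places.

Grand total N = 126.
Expected counts (row total × column total / N):
  Pass, Lecture: 59×74/126 = 34.6508
  Pass, Flipped: 59×52/126 = 24.3492
  Fail, Lecture: 67×74/126 = 39.3492
  Fail, Flipped: 67×52/126 = 27.6508
Contributions (O − E)²/E:
  (29 − 34.6508)²/34.6508 = 0.9215
  (30 − 24.3492)²/24.3492 = 1.3114
  (45 − 39.3492)²/39.3492 = 0.8115
  (22 − 27.6508)²/27.6508 = 1.1548
χ² = 0.9215 + 1.3114 + 0.8115 + 1.1548 = 4.199

4.199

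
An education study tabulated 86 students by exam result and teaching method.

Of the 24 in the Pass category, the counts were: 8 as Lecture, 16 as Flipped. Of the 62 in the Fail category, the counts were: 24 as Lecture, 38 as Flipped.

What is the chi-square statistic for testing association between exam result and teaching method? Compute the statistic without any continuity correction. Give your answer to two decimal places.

Row totals: 24, 62. Column totals: 32, 54. Grand total N = 86.
Expected counts (row total × column total / N):
  Pass, Lecture: 24×32/86 = 8.930
  Pass, Flipped: 24×54/86 = 15.070
  Fail, Lecture: 62×32/86 = 23.070
  Fail, Flipped: 62×54/86 = 38.930
Contributions (O − E)²/E:
  (8 − 8.930)²/8.930 = 0.0969
  (16 − 15.070)²/15.070 = 0.0574
  (24 − 23.070)²/23.070 = 0.0375
  (38 − 38.930)²/38.930 = 0.0222
χ² = 0.0969 + 0.0574 + 0.0375 + 0.0222 = 0.21

0.21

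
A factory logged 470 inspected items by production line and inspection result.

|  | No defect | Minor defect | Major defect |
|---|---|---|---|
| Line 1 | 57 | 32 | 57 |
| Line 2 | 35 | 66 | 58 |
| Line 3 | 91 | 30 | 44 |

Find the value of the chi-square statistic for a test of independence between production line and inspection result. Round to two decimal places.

45.22

Row totals: 146, 159, 165. Column totals: 183, 128, 159. Grand total N = 470.
Expected counts (row total × column total / N):
  Line 1, No defect: 146×183/470 = 56.847
  Line 1, Minor defect: 146×128/470 = 39.762
  Line 1, Major defect: 146×159/470 = 49.391
  Line 2, No defect: 159×183/470 = 61.909
  Line 2, Minor defect: 159×128/470 = 43.302
  Line 2, Major defect: 159×159/470 = 53.789
  Line 3, No defect: 165×183/470 = 64.245
  Line 3, Minor defect: 165×128/470 = 44.936
  Line 3, Major defect: 165×159/470 = 55.819
Contributions (O − E)²/E:
  (57 − 56.847)²/56.847 = 0.0004
  (32 − 39.762)²/39.762 = 1.5152
  (57 − 49.391)²/49.391 = 1.1722
  (35 − 61.909)²/61.909 = 11.6961
  (66 − 43.302)²/43.302 = 11.8978
  (58 − 53.789)²/53.789 = 0.3297
  (91 − 64.245)²/64.245 = 11.1422
  (30 − 44.936)²/44.936 = 4.9645
  (44 − 55.819)²/55.819 = 2.5025
χ² = 0.0004 + 1.5152 + 1.1722 + 11.6961 + 11.8978 + 0.3297 + 11.1422 + 4.9645 + 2.5025 = 45.22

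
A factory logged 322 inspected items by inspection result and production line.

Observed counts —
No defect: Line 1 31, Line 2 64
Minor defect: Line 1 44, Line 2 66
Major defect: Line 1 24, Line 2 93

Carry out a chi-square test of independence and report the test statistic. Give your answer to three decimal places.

10.337

Row totals: 95, 110, 117. Column totals: 99, 223. Grand total N = 322.
Expected counts (row total × column total / N):
  No defect, Line 1: 95×99/322 = 29.2081
  No defect, Line 2: 95×223/322 = 65.7919
  Minor defect, Line 1: 110×99/322 = 33.8199
  Minor defect, Line 2: 110×223/322 = 76.1801
  Major defect, Line 1: 117×99/322 = 35.9720
  Major defect, Line 2: 117×223/322 = 81.0280
Contributions (O − E)²/E:
  (31 − 29.2081)²/29.2081 = 0.1099
  (64 − 65.7919)²/65.7919 = 0.0488
  (44 − 33.8199)²/33.8199 = 3.0643
  (66 − 76.1801)²/76.1801 = 1.3604
  (24 − 35.9720)²/35.9720 = 3.9845
  (93 − 81.0280)²/81.0280 = 1.7689
χ² = 0.1099 + 0.0488 + 3.0643 + 1.3604 + 3.9845 + 1.7689 = 10.337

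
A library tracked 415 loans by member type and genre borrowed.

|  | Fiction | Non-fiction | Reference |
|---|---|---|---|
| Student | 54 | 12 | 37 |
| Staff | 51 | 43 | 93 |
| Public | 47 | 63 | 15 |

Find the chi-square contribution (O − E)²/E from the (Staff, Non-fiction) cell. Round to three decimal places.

Row total (Staff) = 187; column total (Non-fiction) = 118; N = 415.
Expected count E = 187 × 118 / 415 = 53.1711.
Contribution = (O − E)²/E = (43 − 53.1711)² / 53.1711 = 1.946.

1.946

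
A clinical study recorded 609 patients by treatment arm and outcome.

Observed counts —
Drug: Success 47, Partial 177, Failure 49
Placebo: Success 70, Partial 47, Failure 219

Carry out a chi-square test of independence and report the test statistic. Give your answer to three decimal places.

183.247

Row totals: 273, 336. Column totals: 117, 224, 268. Grand total N = 609.
Expected counts (row total × column total / N):
  Drug, Success: 273×117/609 = 52.4483
  Drug, Partial: 273×224/609 = 100.4138
  Drug, Failure: 273×268/609 = 120.1379
  Placebo, Success: 336×117/609 = 64.5517
  Placebo, Partial: 336×224/609 = 123.5862
  Placebo, Failure: 336×268/609 = 147.8621
Contributions (O − E)²/E:
  (47 − 52.4483)²/52.4483 = 0.5660
  (177 − 100.4138)²/100.4138 = 58.4127
  (49 − 120.1379)²/120.1379 = 42.1233
  (70 − 64.5517)²/64.5517 = 0.4598
  (47 − 123.5862)²/123.5862 = 47.4604
  (219 − 147.8621)²/147.8621 = 34.2251
χ² = 0.5660 + 58.4127 + 42.1233 + 0.4598 + 47.4604 + 34.2251 = 183.247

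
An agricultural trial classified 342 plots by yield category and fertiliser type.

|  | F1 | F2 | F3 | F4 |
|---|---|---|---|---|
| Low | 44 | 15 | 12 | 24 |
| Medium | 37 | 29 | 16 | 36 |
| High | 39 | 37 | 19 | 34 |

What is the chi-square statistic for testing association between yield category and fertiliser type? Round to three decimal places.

Row totals: 95, 118, 129. Column totals: 120, 81, 47, 94. Grand total N = 342.
Expected counts (row total × column total / N):
  Low, F1: 95×120/342 = 33.3333
  Low, F2: 95×81/342 = 22.5000
  Low, F3: 95×47/342 = 13.0556
  Low, F4: 95×94/342 = 26.1111
  Medium, F1: 118×120/342 = 41.4035
  Medium, F2: 118×81/342 = 27.9474
  Medium, F3: 118×47/342 = 16.2164
  Medium, F4: 118×94/342 = 32.4327
  High, F1: 129×120/342 = 45.2632
  High, F2: 129×81/342 = 30.5526
  High, F3: 129×47/342 = 17.7281
  High, F4: 129×94/342 = 35.4561
Contributions (O − E)²/E:
  (44 − 33.3333)²/33.3333 = 3.4134
  (15 − 22.5000)²/22.5000 = 2.5000
  (12 − 13.0556)²/13.0556 = 0.0853
  (24 − 26.1111)²/26.1111 = 0.1707
  (37 − 41.4035)²/41.4035 = 0.4683
  (29 − 27.9474)²/27.9474 = 0.0396
  (16 − 16.2164)²/16.2164 = 0.0029
  (36 − 32.4327)²/32.4327 = 0.3924
  (39 − 45.2632)²/45.2632 = 0.8667
  (37 − 30.5526)²/30.5526 = 1.3606
  (19 − 17.7281)²/17.7281 = 0.0913
  (34 − 35.4561)²/35.4561 = 0.0598
χ² = 3.4134 + 2.5000 + 0.0853 + 0.1707 + 0.4683 + 0.0396 + 0.0029 + 0.3924 + 0.8667 + 1.3606 + 0.0913 + 0.0598 = 9.451

9.451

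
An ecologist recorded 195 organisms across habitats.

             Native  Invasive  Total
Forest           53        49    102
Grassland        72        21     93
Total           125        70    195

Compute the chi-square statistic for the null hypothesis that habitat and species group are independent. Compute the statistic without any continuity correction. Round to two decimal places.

Grand total N = 195.
Expected counts (row total × column total / N):
  Forest, Native: 102×125/195 = 65.385
  Forest, Invasive: 102×70/195 = 36.615
  Grassland, Native: 93×125/195 = 59.615
  Grassland, Invasive: 93×70/195 = 33.385
Contributions (O − E)²/E:
  (53 − 65.385)²/65.385 = 2.3459
  (49 − 36.615)²/36.615 = 4.1892
  (72 − 59.615)²/59.615 = 2.5730
  (21 − 33.385)²/33.385 = 4.5945
χ² = 2.3459 + 4.1892 + 2.5730 + 4.5945 = 13.70

13.70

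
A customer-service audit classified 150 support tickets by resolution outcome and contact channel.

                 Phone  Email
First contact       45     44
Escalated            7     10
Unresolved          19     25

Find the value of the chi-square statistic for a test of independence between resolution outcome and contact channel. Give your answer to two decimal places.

Row totals: 89, 17, 44. Column totals: 71, 79. Grand total N = 150.
Expected counts (row total × column total / N):
  First contact, Phone: 89×71/150 = 42.127
  First contact, Email: 89×79/150 = 46.873
  Escalated, Phone: 17×71/150 = 8.047
  Escalated, Email: 17×79/150 = 8.953
  Unresolved, Phone: 44×71/150 = 20.827
  Unresolved, Email: 44×79/150 = 23.173
Contributions (O − E)²/E:
  (45 − 42.127)²/42.127 = 0.1959
  (44 − 46.873)²/46.873 = 0.1761
  (7 − 8.047)²/8.047 = 0.1362
  (10 − 8.953)²/8.953 = 0.1224
  (19 − 20.827)²/20.827 = 0.1603
  (25 − 23.173)²/23.173 = 0.1440
χ² = 0.1959 + 0.1761 + 0.1362 + 0.1224 + 0.1603 + 0.1440 = 0.93

0.93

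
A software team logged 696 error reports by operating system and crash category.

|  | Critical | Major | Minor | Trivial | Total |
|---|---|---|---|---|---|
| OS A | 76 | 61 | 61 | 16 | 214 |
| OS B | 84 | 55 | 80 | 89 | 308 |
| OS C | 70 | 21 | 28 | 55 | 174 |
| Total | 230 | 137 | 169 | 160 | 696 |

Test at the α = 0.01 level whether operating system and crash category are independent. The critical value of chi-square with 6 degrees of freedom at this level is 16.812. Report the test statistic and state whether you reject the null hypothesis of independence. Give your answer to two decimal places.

Grand total N = 696.
Expected counts (row total × column total / N):
  OS A, Critical: 214×230/696 = 70.718
  OS A, Major: 214×137/696 = 42.124
  OS A, Minor: 214×169/696 = 51.963
  OS A, Trivial: 214×160/696 = 49.195
  OS B, Critical: 308×230/696 = 101.782
  OS B, Major: 308×137/696 = 60.626
  OS B, Minor: 308×169/696 = 74.787
  OS B, Trivial: 308×160/696 = 70.805
  OS C, Critical: 174×230/696 = 57.500
  OS C, Major: 174×137/696 = 34.250
  OS C, Minor: 174×169/696 = 42.250
  OS C, Trivial: 174×160/696 = 40.000
Contributions (O − E)²/E:
  (76 − 70.718)²/70.718 = 0.3945
  (61 − 42.124)²/42.124 = 8.4584
  (61 − 51.963)²/51.963 = 1.5716
  (16 − 49.195)²/49.195 = 22.3988
  (84 − 101.782)²/101.782 = 3.1066
  (55 − 60.626)²/60.626 = 0.5221
  (80 − 74.787)²/74.787 = 0.3634
  (89 − 70.805)²/70.805 = 4.6756
  (70 − 57.500)²/57.500 = 2.7174
  (21 − 34.250)²/34.250 = 5.1259
  (28 − 42.250)²/42.250 = 4.8062
  (55 − 40.000)²/40.000 = 5.6250
χ² = 0.3945 + 8.4584 + 1.5716 + 22.3988 + 3.1066 + 0.5221 + 0.3634 + 4.6756 + 2.7174 + 5.1259 + 4.8062 + 5.6250 = 59.77
df = (3−1)(4−1) = 6. Since 59.77 > 16.812, reject the null hypothesis of independence at α = 0.01.

59.77; reject H₀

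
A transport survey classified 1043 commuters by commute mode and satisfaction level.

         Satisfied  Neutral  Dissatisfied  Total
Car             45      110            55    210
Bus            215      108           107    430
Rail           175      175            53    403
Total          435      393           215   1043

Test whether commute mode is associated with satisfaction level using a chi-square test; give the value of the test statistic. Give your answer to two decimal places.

Grand total N = 1043.
Expected counts (row total × column total / N):
  Car, Satisfied: 210×435/1043 = 87.5839
  Car, Neutral: 210×393/1043 = 79.1275
  Car, Dissatisfied: 210×215/1043 = 43.2886
  Bus, Satisfied: 430×435/1043 = 179.3384
  Bus, Neutral: 430×393/1043 = 162.0230
  Bus, Dissatisfied: 430×215/1043 = 88.6385
  Rail, Satisfied: 403×435/1043 = 168.0777
  Rail, Neutral: 403×393/1043 = 151.8495
  Rail, Dissatisfied: 403×215/1043 = 83.0729
Contributions (O − E)²/E:
  (45 − 87.5839)²/87.5839 = 20.7046
  (110 − 79.1275)²/79.1275 = 12.0453
  (55 − 43.2886)²/43.2886 = 3.1684
  (215 − 179.3384)²/179.3384 = 7.0913
  (108 − 162.0230)²/162.0230 = 18.0128
  (107 − 88.6385)²/88.6385 = 3.8036
  (175 − 168.0777)²/168.0777 = 0.2851
  (175 − 151.8495)²/151.8495 = 3.5295
  (53 − 83.0729)²/83.0729 = 10.8866
χ² = 20.7046 + 12.0453 + 3.1684 + 7.0913 + 18.0128 + 3.8036 + 0.2851 + 3.5295 + 10.8866 = 79.53

79.53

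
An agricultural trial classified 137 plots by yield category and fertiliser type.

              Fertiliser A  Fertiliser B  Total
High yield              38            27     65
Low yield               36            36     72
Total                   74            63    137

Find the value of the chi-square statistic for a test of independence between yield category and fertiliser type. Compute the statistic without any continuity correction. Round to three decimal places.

0.985

Grand total N = 137.
Expected counts (row total × column total / N):
  High yield, Fertiliser A: 65×74/137 = 35.1095
  High yield, Fertiliser B: 65×63/137 = 29.8905
  Low yield, Fertiliser A: 72×74/137 = 38.8905
  Low yield, Fertiliser B: 72×63/137 = 33.1095
Contributions (O − E)²/E:
  (38 − 35.1095)²/35.1095 = 0.2380
  (27 − 29.8905)²/29.8905 = 0.2795
  (36 − 38.8905)²/38.8905 = 0.2148
  (36 − 33.1095)²/33.1095 = 0.2523
χ² = 0.2380 + 0.2795 + 0.2148 + 0.2523 = 0.985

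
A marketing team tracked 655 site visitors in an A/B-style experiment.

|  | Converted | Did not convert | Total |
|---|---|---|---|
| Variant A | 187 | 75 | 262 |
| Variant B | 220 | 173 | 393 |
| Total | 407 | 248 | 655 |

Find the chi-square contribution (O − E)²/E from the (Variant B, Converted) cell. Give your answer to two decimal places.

2.40

Row total (Variant B) = 393; column total (Converted) = 407; N = 655.
Expected count E = 393 × 407 / 655 = 244.200.
Contribution = (O − E)²/E = (220 − 244.200)² / 244.200 = 2.40.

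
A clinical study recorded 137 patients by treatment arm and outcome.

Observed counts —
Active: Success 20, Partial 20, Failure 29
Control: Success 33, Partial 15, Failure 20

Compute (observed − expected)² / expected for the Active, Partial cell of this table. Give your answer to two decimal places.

Row total (Active) = 69; column total (Partial) = 35; N = 137.
Expected count E = 69 × 35 / 137 = 17.628.
Contribution = (O − E)²/E = (20 − 17.628)² / 17.628 = 0.32.

0.32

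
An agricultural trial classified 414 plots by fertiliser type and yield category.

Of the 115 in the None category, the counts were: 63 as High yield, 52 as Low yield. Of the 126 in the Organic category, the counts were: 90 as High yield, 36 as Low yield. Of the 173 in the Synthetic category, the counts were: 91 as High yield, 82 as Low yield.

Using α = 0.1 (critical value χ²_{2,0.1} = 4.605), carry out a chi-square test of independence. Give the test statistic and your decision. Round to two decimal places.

Row totals: 115, 126, 173. Column totals: 244, 170. Grand total N = 414.
Expected counts (row total × column total / N):
  None, High yield: 115×244/414 = 67.778
  None, Low yield: 115×170/414 = 47.222
  Organic, High yield: 126×244/414 = 74.261
  Organic, Low yield: 126×170/414 = 51.739
  Synthetic, High yield: 173×244/414 = 101.961
  Synthetic, Low yield: 173×170/414 = 71.039
Contributions (O − E)²/E:
  (63 − 67.778)²/67.778 = 0.3368
  (52 − 47.222)²/47.222 = 0.4834
  (90 − 74.261)²/74.261 = 3.3357
  (36 − 51.739)²/51.739 = 4.7878
  (91 − 101.961)²/101.961 = 1.1783
  (82 − 71.039)²/71.039 = 1.6912
χ² = 0.3368 + 0.4834 + 3.3357 + 4.7878 + 1.1783 + 1.6912 = 11.81
df = (3−1)(2−1) = 2. Since 11.81 > 4.605, reject the null hypothesis of independence at α = 0.1.

11.81; reject H₀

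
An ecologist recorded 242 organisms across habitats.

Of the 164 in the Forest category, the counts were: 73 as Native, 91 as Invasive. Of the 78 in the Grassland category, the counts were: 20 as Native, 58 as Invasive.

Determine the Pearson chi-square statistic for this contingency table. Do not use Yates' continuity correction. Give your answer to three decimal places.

Row totals: 164, 78. Column totals: 93, 149. Grand total N = 242.
Expected counts (row total × column total / N):
  Forest, Native: 164×93/242 = 63.0248
  Forest, Invasive: 164×149/242 = 100.9752
  Grassland, Native: 78×93/242 = 29.9752
  Grassland, Invasive: 78×149/242 = 48.0248
Contributions (O − E)²/E:
  (73 − 63.0248)²/63.0248 = 1.5788
  (91 − 100.9752)²/100.9752 = 0.9854
  (20 − 29.9752)²/29.9752 = 3.3196
  (58 − 48.0248)²/48.0248 = 2.0719
χ² = 1.5788 + 0.9854 + 3.3196 + 2.0719 = 7.956

7.956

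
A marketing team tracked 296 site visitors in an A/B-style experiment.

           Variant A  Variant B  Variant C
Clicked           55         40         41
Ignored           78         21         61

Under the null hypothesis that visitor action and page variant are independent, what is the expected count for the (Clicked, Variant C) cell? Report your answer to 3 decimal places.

46.865

Row total (Clicked) = 136; column total (Variant C) = 102; grand total N = 296.
Expected count = (row total × column total) / N = 136 × 102 / 296 = 46.865.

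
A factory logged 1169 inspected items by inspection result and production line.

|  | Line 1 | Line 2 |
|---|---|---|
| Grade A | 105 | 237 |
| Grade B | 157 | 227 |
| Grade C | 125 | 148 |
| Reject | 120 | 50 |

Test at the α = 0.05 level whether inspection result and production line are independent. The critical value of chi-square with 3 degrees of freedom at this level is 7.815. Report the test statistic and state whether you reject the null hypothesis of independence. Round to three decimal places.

Row totals: 342, 384, 273, 170. Column totals: 507, 662. Grand total N = 1169.
Expected counts (row total × column total / N):
  Grade A, Line 1: 342×507/1169 = 148.3268
  Grade A, Line 2: 342×662/1169 = 193.6732
  Grade B, Line 1: 384×507/1169 = 166.5423
  Grade B, Line 2: 384×662/1169 = 217.4577
  Grade C, Line 1: 273×507/1169 = 118.4012
  Grade C, Line 2: 273×662/1169 = 154.5988
  Reject, Line 1: 170×507/1169 = 73.7297
  Reject, Line 2: 170×662/1169 = 96.2703
Contributions (O − E)²/E:
  (105 − 148.3268)²/148.3268 = 12.6559
  (237 − 193.6732)²/193.6732 = 9.6927
  (157 − 166.5423)²/166.5423 = 0.5467
  (227 − 217.4577)²/217.4577 = 0.4187
  (125 − 118.4012)²/118.4012 = 0.3678
  (148 − 154.5988)²/154.5988 = 0.2817
  (120 − 73.7297)²/73.7297 = 29.0377
  (50 − 96.2703)²/96.2703 = 22.2388
χ² = 12.6559 + 9.6927 + 0.5467 + 0.4187 + 0.3678 + 0.2817 + 29.0377 + 22.2388 = 75.240
df = (4−1)(2−1) = 3. Since 75.240 > 7.815, reject the null hypothesis of independence at α = 0.05.

75.240; reject H₀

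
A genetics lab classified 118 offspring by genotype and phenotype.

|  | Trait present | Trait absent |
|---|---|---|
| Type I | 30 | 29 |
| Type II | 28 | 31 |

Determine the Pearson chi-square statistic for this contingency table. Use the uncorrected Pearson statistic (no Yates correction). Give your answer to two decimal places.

0.14

Row totals: 59, 59. Column totals: 58, 60. Grand total N = 118.
Expected counts (row total × column total / N):
  Type I, Trait present: 59×58/118 = 29.000
  Type I, Trait absent: 59×60/118 = 30.000
  Type II, Trait present: 59×58/118 = 29.000
  Type II, Trait absent: 59×60/118 = 30.000
Contributions (O − E)²/E:
  (30 − 29.000)²/29.000 = 0.0345
  (29 − 30.000)²/30.000 = 0.0333
  (28 − 29.000)²/29.000 = 0.0345
  (31 − 30.000)²/30.000 = 0.0333
χ² = 0.0345 + 0.0333 + 0.0345 + 0.0333 = 0.14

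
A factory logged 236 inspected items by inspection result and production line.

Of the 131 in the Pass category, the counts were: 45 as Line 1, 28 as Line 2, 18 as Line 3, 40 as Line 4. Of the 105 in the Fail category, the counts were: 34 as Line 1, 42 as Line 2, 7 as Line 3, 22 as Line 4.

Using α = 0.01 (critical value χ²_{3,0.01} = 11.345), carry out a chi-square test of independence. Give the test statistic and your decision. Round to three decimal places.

11.675; reject H₀

Row totals: 131, 105. Column totals: 79, 70, 25, 62. Grand total N = 236.
Expected counts (row total × column total / N):
  Pass, Line 1: 131×79/236 = 43.8517
  Pass, Line 2: 131×70/236 = 38.8559
  Pass, Line 3: 131×25/236 = 13.8771
  Pass, Line 4: 131×62/236 = 34.4153
  Fail, Line 1: 105×79/236 = 35.1483
  Fail, Line 2: 105×70/236 = 31.1441
  Fail, Line 3: 105×25/236 = 11.1229
  Fail, Line 4: 105×62/236 = 27.5847
Contributions (O − E)²/E:
  (45 − 43.8517)²/43.8517 = 0.0301
  (28 − 38.8559)²/38.8559 = 3.0330
  (18 − 13.8771)²/13.8771 = 1.2249
  (40 − 34.4153)²/34.4153 = 0.9063
  (34 − 35.1483)²/35.1483 = 0.0375
  (42 − 31.1441)²/31.1441 = 3.7840
  (7 − 11.1229)²/11.1229 = 1.5282
  (22 − 27.5847)²/27.5847 = 1.1307
χ² = 0.0301 + 3.0330 + 1.2249 + 0.9063 + 0.0375 + 3.7840 + 1.5282 + 1.1307 = 11.675
df = (2−1)(4−1) = 3. Since 11.675 > 11.345, reject the null hypothesis of independence at α = 0.01.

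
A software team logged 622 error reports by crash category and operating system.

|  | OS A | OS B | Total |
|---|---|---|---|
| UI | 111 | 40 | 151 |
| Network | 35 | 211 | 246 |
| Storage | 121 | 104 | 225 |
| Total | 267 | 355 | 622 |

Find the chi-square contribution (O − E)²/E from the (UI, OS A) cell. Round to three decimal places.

Row total (UI) = 151; column total (OS A) = 267; N = 622.
Expected count E = 151 × 267 / 622 = 64.81833.
Contribution = (O − E)²/E = (111 − 64.81833)² / 64.81833 = 32.903.

32.903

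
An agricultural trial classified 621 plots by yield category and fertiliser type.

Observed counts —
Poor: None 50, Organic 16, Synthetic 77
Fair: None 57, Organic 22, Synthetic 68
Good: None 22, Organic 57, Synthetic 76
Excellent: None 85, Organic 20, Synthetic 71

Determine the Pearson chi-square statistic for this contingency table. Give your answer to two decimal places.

Row totals: 143, 147, 155, 176. Column totals: 214, 115, 292. Grand total N = 621.
Expected counts (row total × column total / N):
  Poor, None: 143×214/621 = 49.279
  Poor, Organic: 143×115/621 = 26.481
  Poor, Synthetic: 143×292/621 = 67.240
  Fair, None: 147×214/621 = 50.657
  Fair, Organic: 147×115/621 = 27.222
  Fair, Synthetic: 147×292/621 = 69.121
  Good, None: 155×214/621 = 53.414
  Good, Organic: 155×115/621 = 28.704
  Good, Synthetic: 155×292/621 = 72.882
  Excellent, None: 176×214/621 = 60.651
  Excellent, Organic: 176×115/621 = 32.593
  Excellent, Synthetic: 176×292/621 = 82.757
Contributions (O − E)²/E:
  (50 − 49.279)²/49.279 = 0.0105
  (16 − 26.481)²/26.481 = 4.1483
  (77 − 67.240)²/67.240 = 1.4167
  (57 − 50.657)²/50.657 = 0.7942
  (22 − 27.222)²/27.222 = 1.0017
  (68 − 69.121)²/69.121 = 0.0182
  (22 − 53.414)²/53.414 = 18.4753
  (57 − 28.704)²/28.704 = 27.8938
  (76 − 72.882)²/72.882 = 0.1334
  (85 − 60.651)²/60.651 = 9.7752
  (20 − 32.593)²/32.593 = 4.8656
  (71 − 82.757)²/82.757 = 1.6703
χ² = 0.0105 + 4.1483 + 1.4167 + 0.7942 + 1.0017 + 0.0182 + 18.4753 + 27.8938 + 0.1334 + 9.7752 + 4.8656 + 1.6703 = 70.20

70.20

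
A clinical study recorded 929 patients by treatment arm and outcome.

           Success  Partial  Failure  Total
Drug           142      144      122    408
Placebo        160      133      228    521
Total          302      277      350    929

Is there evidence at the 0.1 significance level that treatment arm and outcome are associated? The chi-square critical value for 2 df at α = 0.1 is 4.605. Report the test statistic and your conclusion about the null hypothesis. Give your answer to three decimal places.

20.166; reject H₀

Grand total N = 929.
Expected counts (row total × column total / N):
  Drug, Success: 408×302/929 = 132.6329
  Drug, Partial: 408×277/929 = 121.6534
  Drug, Failure: 408×350/929 = 153.7137
  Placebo, Success: 521×302/929 = 169.3671
  Placebo, Partial: 521×277/929 = 155.3466
  Placebo, Failure: 521×350/929 = 196.2863
Contributions (O − E)²/E:
  (142 − 132.6329)²/132.6329 = 0.6615
  (144 − 121.6534)²/121.6534 = 4.1049
  (122 − 153.7137)²/153.7137 = 6.5431
  (160 − 169.3671)²/169.3671 = 0.5181
  (133 − 155.3466)²/155.3466 = 3.2146
  (228 − 196.2863)²/196.2863 = 5.1239
χ² = 0.6615 + 4.1049 + 6.5431 + 0.5181 + 3.2146 + 5.1239 = 20.166
df = (2−1)(3−1) = 2. Since 20.166 > 4.605, reject the null hypothesis of independence at α = 0.1.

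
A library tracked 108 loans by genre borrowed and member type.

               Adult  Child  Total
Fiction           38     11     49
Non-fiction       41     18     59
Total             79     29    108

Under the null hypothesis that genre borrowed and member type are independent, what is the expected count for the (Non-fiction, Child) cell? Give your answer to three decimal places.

15.843

Row total (Non-fiction) = 59; column total (Child) = 29; grand total N = 108.
Expected count = (row total × column total) / N = 59 × 29 / 108 = 15.843.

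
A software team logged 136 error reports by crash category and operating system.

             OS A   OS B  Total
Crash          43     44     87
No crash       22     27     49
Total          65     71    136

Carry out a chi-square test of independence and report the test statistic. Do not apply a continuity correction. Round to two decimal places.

Grand total N = 136.
Expected counts (row total × column total / N):
  Crash, OS A: 87×65/136 = 41.581
  Crash, OS B: 87×71/136 = 45.419
  No crash, OS A: 49×65/136 = 23.419
  No crash, OS B: 49×71/136 = 25.581
Contributions (O − E)²/E:
  (43 − 41.581)²/41.581 = 0.0484
  (44 − 45.419)²/45.419 = 0.0443
  (22 − 23.419)²/23.419 = 0.0860
  (27 − 25.581)²/25.581 = 0.0787
χ² = 0.0484 + 0.0443 + 0.0860 + 0.0787 = 0.26

0.26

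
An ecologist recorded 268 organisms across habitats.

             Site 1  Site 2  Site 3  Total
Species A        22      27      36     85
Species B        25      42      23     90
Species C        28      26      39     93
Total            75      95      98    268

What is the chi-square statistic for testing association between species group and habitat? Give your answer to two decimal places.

Grand total N = 268.
Expected counts (row total × column total / N):
  Species A, Site 1: 85×75/268 = 23.787
  Species A, Site 2: 85×95/268 = 30.131
  Species A, Site 3: 85×98/268 = 31.082
  Species B, Site 1: 90×75/268 = 25.187
  Species B, Site 2: 90×95/268 = 31.903
  Species B, Site 3: 90×98/268 = 32.910
  Species C, Site 1: 93×75/268 = 26.026
  Species C, Site 2: 93×95/268 = 32.966
  Species C, Site 3: 93×98/268 = 34.007
Contributions (O − E)²/E:
  (22 − 23.787)²/23.787 = 0.1342
  (27 − 30.131)²/30.131 = 0.3254
  (36 − 31.082)²/31.082 = 0.7782
  (25 − 25.187)²/25.187 = 0.0014
  (42 − 31.903)²/31.903 = 3.1956
  (23 − 32.910)²/32.910 = 2.9841
  (28 − 26.026)²/26.026 = 0.1497
  (26 − 32.966)²/32.966 = 1.4720
  (39 − 34.007)²/34.007 = 0.7331
χ² = 0.1342 + 0.3254 + 0.7782 + 0.0014 + 3.1956 + 2.9841 + 0.1497 + 1.4720 + 0.7331 = 9.77

9.77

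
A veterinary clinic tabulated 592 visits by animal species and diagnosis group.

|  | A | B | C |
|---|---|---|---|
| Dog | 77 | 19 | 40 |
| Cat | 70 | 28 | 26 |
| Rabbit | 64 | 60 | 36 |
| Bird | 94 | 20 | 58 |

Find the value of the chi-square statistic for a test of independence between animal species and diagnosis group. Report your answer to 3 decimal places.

42.323

Row totals: 136, 124, 160, 172. Column totals: 305, 127, 160. Grand total N = 592.
Expected counts (row total × column total / N):
  Dog, A: 136×305/592 = 70.0676
  Dog, B: 136×127/592 = 29.1757
  Dog, C: 136×160/592 = 36.7568
  Cat, A: 124×305/592 = 63.8851
  Cat, B: 124×127/592 = 26.6014
  Cat, C: 124×160/592 = 33.5135
  Rabbit, A: 160×305/592 = 82.4324
  Rabbit, B: 160×127/592 = 34.3243
  Rabbit, C: 160×160/592 = 43.2432
  Bird, A: 172×305/592 = 88.6149
  Bird, B: 172×127/592 = 36.8986
  Bird, C: 172×160/592 = 46.4865
Contributions (O − E)²/E:
  (77 − 70.0676)²/70.0676 = 0.6859
  (19 − 29.1757)²/29.1757 = 3.5490
  (40 − 36.7568)²/36.7568 = 0.2862
  (70 − 63.8851)²/63.8851 = 0.5853
  (28 − 26.6014)²/26.6014 = 0.0735
  (26 − 33.5135)²/33.5135 = 1.6845
  (64 − 82.4324)²/82.4324 = 4.1216
  (60 − 34.3243)²/34.3243 = 19.2063
  (36 − 43.2432)²/43.2432 = 1.2132
  (94 − 88.6149)²/88.6149 = 0.3273
  (20 − 36.8986)²/36.8986 = 7.7391
  (58 − 46.4865)²/46.4865 = 2.8516
χ² = 0.6859 + 3.5490 + 0.2862 + 0.5853 + 0.0735 + 1.6845 + 4.1216 + 19.2063 + 1.2132 + 0.3273 + 7.7391 + 2.8516 = 42.323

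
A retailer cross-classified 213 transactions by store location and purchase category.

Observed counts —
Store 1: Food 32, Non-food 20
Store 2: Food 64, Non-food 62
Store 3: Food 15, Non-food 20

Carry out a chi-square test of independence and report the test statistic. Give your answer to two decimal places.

Row totals: 52, 126, 35. Column totals: 111, 102. Grand total N = 213.
Expected counts (row total × column total / N):
  Store 1, Food: 52×111/213 = 27.099
  Store 1, Non-food: 52×102/213 = 24.901
  Store 2, Food: 126×111/213 = 65.662
  Store 2, Non-food: 126×102/213 = 60.338
  Store 3, Food: 35×111/213 = 18.239
  Store 3, Non-food: 35×102/213 = 16.761
Contributions (O − E)²/E:
  (32 − 27.099)²/27.099 = 0.8864
  (20 − 24.901)²/24.901 = 0.9646
  (64 − 65.662)²/65.662 = 0.0421
  (62 − 60.338)²/60.338 = 0.0458
  (15 − 18.239)²/18.239 = 0.5752
  (20 − 16.761)²/16.761 = 0.6259
χ² = 0.8864 + 0.9646 + 0.0421 + 0.0458 + 0.5752 + 0.6259 = 3.14

3.14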